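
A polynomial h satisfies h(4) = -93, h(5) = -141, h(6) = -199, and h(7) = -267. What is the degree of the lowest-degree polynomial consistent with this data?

Forward differences of the values at x = 4, 5, 6, 7:
  h  : -93  -141  -199  -267
  Δ  : -48  -58  -68
  Δ^2: -10  -10
  Δ^3: 0
The second differences are constant (-10) and nonzero, while all higher differences vanish, so the minimal degree is 2.

2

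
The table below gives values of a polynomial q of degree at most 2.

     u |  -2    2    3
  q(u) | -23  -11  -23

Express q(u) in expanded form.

q(u) = -3u^2 + 3u - 5

Using the Lagrange interpolation formula with nodes -2, 2, 3:
  L_0(u) = (u - 2)(u - 3) / 20
  L_1(u) = (u + 2)(u - 3) / -4
  L_2(u) = (u + 2)(u - 2) / 5
Then q(u) = -23·L_0(u) - 11·L_1(u) - 23·L_2(u).
Expanding and collecting terms gives q(u) = -3u^2 + 3u - 5.
Check: q(2) = -11. ✓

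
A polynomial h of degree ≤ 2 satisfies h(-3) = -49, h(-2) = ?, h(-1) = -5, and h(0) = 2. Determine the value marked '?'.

-22

The 3 known points determine the degree-2 polynomial uniquely.
Write h(n) = an^2 + bn + c. Substituting each data point gives a linear system:
  9a - 3b + c = -49
  a - b + c = -5
  c = 2
Solving the system yields a = -5, b = 2, c = 2.
So h(n) = -5n^2 + 2n + 2.
Then h(-2) = -22.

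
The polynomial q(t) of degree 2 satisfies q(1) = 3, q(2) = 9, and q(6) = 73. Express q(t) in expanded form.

q(t) = 2t^2 + 1

Write q(t) = at^2 + bt + c. Substituting each data point gives a linear system:
  a + b + c = 3
  4a + 2b + c = 9
  36a + 6b + c = 73
Solving the system yields a = 2, b = 0, c = 1.
So q(t) = 2t^2 + 1.
Check: q(6) = 73. ✓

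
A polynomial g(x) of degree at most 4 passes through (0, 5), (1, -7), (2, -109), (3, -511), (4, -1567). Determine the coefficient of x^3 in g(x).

Write g(x) = ax^4 + bx^3 + cx^2 + dx + e. Substituting each data point gives a linear system:
  e = 5
  a + b + c + d + e = -7
  16a + 8b + 4c + 2d + e = -109
  81a + 27b + 9c + 3d + e = -511
  256a + 64b + 16c + 4d + e = -1567
Solving the system yields a = -6, b = 1, c = -6, d = -1, e = 5.
So g(x) = -6x^4 + x^3 - 6x^2 - x + 5.
The coefficient of x^3 is 1.

1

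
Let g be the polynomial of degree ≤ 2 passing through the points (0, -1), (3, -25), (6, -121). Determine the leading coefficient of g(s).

Write g(s) = as^2 + bs + c. Substituting each data point gives a linear system:
  c = -1
  9a + 3b + c = -25
  36a + 6b + c = -121
Solving the system yields a = -4, b = 4, c = -1.
So g(s) = -4s² + 4s - 1.
The leading coefficient is -4.

-4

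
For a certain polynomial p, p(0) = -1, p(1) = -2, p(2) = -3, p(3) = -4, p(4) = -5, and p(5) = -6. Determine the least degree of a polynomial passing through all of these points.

1

Forward differences of the values at u = 0, 1, 2, 3, 4, 5:
  p  : -1  -2  -3  -4  -5  -6
  Δ  : -1  -1  -1  -1  -1
  Δ^2: 0  0  0  0
  Δ^3: 0  0  0
  Δ^4: 0  0
  Δ^5: 0
The first differences are constant (-1) and nonzero, while all higher differences vanish, so the minimal degree is 1.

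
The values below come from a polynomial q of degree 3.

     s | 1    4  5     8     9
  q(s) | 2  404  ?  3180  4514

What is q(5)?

The 4 known points determine the degree-3 polynomial uniquely.
Write q(s) = as^3 + bs^2 + cs + d. Substituting each data point gives a linear system:
  a + b + c + d = 2
  64a + 16b + 4c + d = 404
  512a + 64b + 8c + d = 3180
  729a + 81b + 9c + d = 4514
Solving the system yields a = 6, b = 2, c = -2, d = -4.
So q(s) = 6s³ + 2s² - 2s - 4.
Then q(5) = 786.

786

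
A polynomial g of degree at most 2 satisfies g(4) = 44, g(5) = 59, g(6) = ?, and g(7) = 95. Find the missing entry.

76

The 3 known points determine the degree-2 polynomial uniquely.
Write g(u) = au^2 + bu + c. Substituting each data point gives a linear system:
  16a + 4b + c = 44
  25a + 5b + c = 59
  49a + 7b + c = 95
Solving the system yields a = 1, b = 6, c = 4.
So g(u) = u² + 6u + 4.
Then g(6) = 76.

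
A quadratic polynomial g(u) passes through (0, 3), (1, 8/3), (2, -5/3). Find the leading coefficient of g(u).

-2

Write g(u) = au^2 + bu + c. Substituting each data point gives a linear system:
  c = 3
  a + b + c = 8/3
  4a + 2b + c = -5/3
Solving the system yields a = -2, b = 5/3, c = 3.
So g(u) = -2u^2 + (5/3)u + 3.
The leading coefficient is -2.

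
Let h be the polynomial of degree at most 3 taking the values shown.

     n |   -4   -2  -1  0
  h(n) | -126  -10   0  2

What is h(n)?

h(n) = 3n^3 + 5n^2 + 4n + 2

Using the Lagrange interpolation formula with nodes -4, -2, -1, 0:
  L_0(n) = (n + 2)(n + 1)n / -24
  L_1(n) = (n + 4)(n + 1)n / 4
  L_2(n) = (n + 4)(n + 2)n / -3
  L_3(n) = (n + 4)(n + 2)(n + 1) / 8
Then h(n) = -126·L_0(n) - 10·L_1(n) + 0·L_2(n) + 2·L_3(n).
Expanding and collecting terms gives h(n) = 3n³ + 5n² + 4n + 2.
Check: h(-2) = -10. ✓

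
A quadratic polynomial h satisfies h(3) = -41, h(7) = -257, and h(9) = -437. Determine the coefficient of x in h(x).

6

Write h(x) = ax^2 + bx + c. Substituting each data point gives a linear system:
  9a + 3b + c = -41
  49a + 7b + c = -257
  81a + 9b + c = -437
Solving the system yields a = -6, b = 6, c = -5.
So h(x) = -6x^2 + 6x - 5.
The coefficient of x is 6.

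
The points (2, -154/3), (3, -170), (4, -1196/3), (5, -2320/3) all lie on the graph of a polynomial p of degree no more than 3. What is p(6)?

Forward differences of the values at n = 2, 3, 4, 5:
  p  : -154/3  -170  -1196/3  -2320/3
  Δ  : -356/3  -686/3  -1124/3
  Δ^2: -110  -146
  Δ^3: -36
The third differences are constant, confirming degree 3.
Interpolating (Newton forward form) and evaluating at n = 6 gives p(6) = -1330.

-1330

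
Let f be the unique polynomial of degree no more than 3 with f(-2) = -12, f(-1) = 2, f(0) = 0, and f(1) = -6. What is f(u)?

Using the Lagrange interpolation formula with nodes -2, -1, 0, 1:
  L_0(u) = (u + 1)u(u - 1) / -6
  L_1(u) = (u + 2)u(u - 1) / 2
  L_2(u) = (u + 2)(u + 1)(u - 1) / -2
  L_3(u) = (u + 2)(u + 1)u / 6
Then f(u) = -12·L_0(u) + 2·L_1(u) + 0·L_2(u) - 6·L_3(u).
Expanding and collecting terms gives f(u) = 2u³ - 2u² - 6u.
Check: f(0) = 0. ✓

f(u) = 2u^3 - 2u^2 - 6u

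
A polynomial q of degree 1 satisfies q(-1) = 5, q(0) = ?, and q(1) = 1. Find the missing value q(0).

On equispaced nodes a degree-1 polynomial has vanishing second forward difference, so
  q(-1) - 2·q(0) + q(1) = 0.
Substituting the known values and solving for q(0):
  -2·q(0) = -6
  q(0) = 3.

3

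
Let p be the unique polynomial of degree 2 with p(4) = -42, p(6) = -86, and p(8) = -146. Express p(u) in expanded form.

p(u) = -2u^2 - 2u - 2

Write p(u) = au^2 + bu + c. Substituting each data point gives a linear system:
  16a + 4b + c = -42
  36a + 6b + c = -86
  64a + 8b + c = -146
Solving the system yields a = -2, b = -2, c = -2.
So p(u) = -2u^2 - 2u - 2.
Check: p(6) = -86. ✓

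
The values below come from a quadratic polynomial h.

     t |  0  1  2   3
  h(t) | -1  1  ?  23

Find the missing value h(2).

9

On equispaced nodes a degree-2 polynomial has vanishing third forward difference, so
  - h(0) + 3·h(1) - 3·h(2) + h(3) = 0.
Substituting the known values and solving for h(2):
  -3·h(2) = -27
  h(2) = 9.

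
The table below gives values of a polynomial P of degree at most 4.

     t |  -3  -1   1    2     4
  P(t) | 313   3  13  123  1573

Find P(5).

3681

Write P(t) = at^4 + bt^3 + ct^2 + dt + e. Substituting each data point gives a linear system:
  81a - 27b + 9c - 3d + e = 313
  a - b + c - d + e = 3
  a + b + c + d + e = 13
  16a + 8b + 4c + 2d + e = 123
  256a + 64b + 16c + 4d + e = 1573
Solving the system yields a = 5, b = 4, c = 2, d = 1, e = 1.
So P(t) = 5t^4 + 4t^3 + 2t^2 + t + 1.
Then P(5) = 3681.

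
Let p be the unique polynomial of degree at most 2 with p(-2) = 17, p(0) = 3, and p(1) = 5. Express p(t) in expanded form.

p(t) = 3t^2 - t + 3

Write p(t) = at^2 + bt + c. Substituting each data point gives a linear system:
  4a - 2b + c = 17
  c = 3
  a + b + c = 5
Solving the system yields a = 3, b = -1, c = 3.
So p(t) = 3t^2 - t + 3.
Check: p(0) = 3. ✓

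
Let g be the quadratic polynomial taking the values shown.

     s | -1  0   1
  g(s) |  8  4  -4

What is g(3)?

Write g(s) = as^2 + bs + c. Substituting each data point gives a linear system:
  a - b + c = 8
  c = 4
  a + b + c = -4
Solving the system yields a = -2, b = -6, c = 4.
So g(s) = -2s^2 - 6s + 4.
Then g(3) = -32.

-32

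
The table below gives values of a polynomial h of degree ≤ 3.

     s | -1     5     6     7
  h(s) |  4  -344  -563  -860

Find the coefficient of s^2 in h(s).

-3

Write h(s) = as^3 + bs^2 + cs + d. Substituting each data point gives a linear system:
  -a + b - c + d = 4
  125a + 25b + 5c + d = -344
  216a + 36b + 6c + d = -563
  343a + 49b + 7c + d = -860
Solving the system yields a = -2, b = -3, c = -4, d = 1.
So h(s) = -2s³ - 3s² - 4s + 1.
The coefficient of s^2 is -3.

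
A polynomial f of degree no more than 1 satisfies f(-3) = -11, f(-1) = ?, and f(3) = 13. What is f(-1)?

The 2 known points determine the degree-1 polynomial uniquely.
Write f(t) = at + b. Substituting each data point gives a linear system:
  -3a + b = -11
  3a + b = 13
Solving the system yields a = 4, b = 1.
So f(t) = 4t + 1.
Then f(-1) = -3.

-3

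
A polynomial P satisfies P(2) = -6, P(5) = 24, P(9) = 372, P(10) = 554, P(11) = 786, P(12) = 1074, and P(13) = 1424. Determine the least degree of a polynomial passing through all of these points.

Divided differences on the nodes 2, 5, 9, 10, 11, 12, 13:
  order 0: -6  24  372  554  786  1074  1424
  order 1: 10  87  182  232  288  350
  order 2: 11  19  25  28  31
  order 3: 1  1  1  1
  order 4: 0  0  0
  order 5: 0  0
  order 6: 0
The order-3 divided differences are all 1 (nonzero) and every higher order vanishes, so the data lies on a polynomial of degree exactly 3.

3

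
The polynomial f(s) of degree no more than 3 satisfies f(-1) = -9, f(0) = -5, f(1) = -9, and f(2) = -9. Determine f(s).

f(s) = 2s^3 - 4s^2 - 2s - 5

Write f(s) = as^3 + bs^2 + cs + d. Substituting each data point gives a linear system:
  -a + b - c + d = -9
  d = -5
  a + b + c + d = -9
  8a + 4b + 2c + d = -9
Solving the system yields a = 2, b = -4, c = -2, d = -5.
So f(s) = 2s³ - 4s² - 2s - 5.
Check: f(1) = -9. ✓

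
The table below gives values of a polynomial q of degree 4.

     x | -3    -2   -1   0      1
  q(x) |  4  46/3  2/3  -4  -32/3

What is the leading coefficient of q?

-2

Write q(x) = ax^4 + bx^3 + cx^2 + dx + e. Substituting each data point gives a linear system:
  81a - 27b + 9c - 3d + e = 4
  16a - 8b + 4c - 2d + e = 46/3
  a - b + c - d + e = 2/3
  e = -4
  a + b + c + d + e = -32/3
Solving the system yields a = -2, b = -6, c = 1, d = 1/3, e = -4.
So q(x) = -2x^4 - 6x^3 + x^2 + (1/3)x - 4.
The leading coefficient is -2.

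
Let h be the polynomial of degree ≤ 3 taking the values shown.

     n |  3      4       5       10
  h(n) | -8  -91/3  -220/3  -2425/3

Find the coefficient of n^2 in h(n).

5/3

Write h(n) = an^3 + bn^2 + cn + d. Substituting each data point gives a linear system:
  27a + 9b + 3c + d = -8
  64a + 16b + 4c + d = -91/3
  125a + 25b + 5c + d = -220/3
  1000a + 100b + 10c + d = -2425/3
Solving the system yields a = -1, b = 5/3, c = 3, d = -5.
So h(n) = -n^3 + (5/3)n^2 + 3n - 5.
The coefficient of n^2 is 5/3.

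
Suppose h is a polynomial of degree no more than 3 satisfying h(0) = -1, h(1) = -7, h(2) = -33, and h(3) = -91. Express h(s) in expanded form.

Write h(s) = as^3 + bs^2 + cs + d. Substituting each data point gives a linear system:
  d = -1
  a + b + c + d = -7
  8a + 4b + 2c + d = -33
  27a + 9b + 3c + d = -91
Solving the system yields a = -2, b = -4, c = 0, d = -1.
So h(s) = -2s^3 - 4s^2 - 1.
Check: h(0) = -1. ✓

h(s) = -2s^3 - 4s^2 - 1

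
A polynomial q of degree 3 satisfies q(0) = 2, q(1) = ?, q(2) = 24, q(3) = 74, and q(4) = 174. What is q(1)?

The 4 known points determine the degree-3 polynomial uniquely.
Write q(u) = au^3 + bu^2 + cu + d. Substituting each data point gives a linear system:
  d = 2
  8a + 4b + 2c + d = 24
  27a + 9b + 3c + d = 74
  64a + 16b + 4c + d = 174
Solving the system yields a = 3, b = -2, c = 3, d = 2.
So q(u) = 3u³ - 2u² + 3u + 2.
Then q(1) = 6.

6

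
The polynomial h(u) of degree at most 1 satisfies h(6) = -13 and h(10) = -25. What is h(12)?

-31

Using the Lagrange interpolation formula with nodes 6, 10:
  L_0(u) = (u - 10) / -4
  L_1(u) = (u - 6) / 4
Then h(u) = -13·L_0(u) - 25·L_1(u).
Expanding and collecting terms gives h(u) = -3u + 5.
Evaluating at u = 12: h(12) = -31.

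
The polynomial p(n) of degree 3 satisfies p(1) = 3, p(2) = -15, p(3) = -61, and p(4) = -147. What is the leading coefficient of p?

Write p(n) = an^3 + bn^2 + cn + d. Substituting each data point gives a linear system:
  a + b + c + d = 3
  8a + 4b + 2c + d = -15
  27a + 9b + 3c + d = -61
  64a + 16b + 4c + d = -147
Solving the system yields a = -2, b = -2, c = 2, d = 5.
So p(n) = -2n^3 - 2n^2 + 2n + 5.
The leading coefficient is -2.

-2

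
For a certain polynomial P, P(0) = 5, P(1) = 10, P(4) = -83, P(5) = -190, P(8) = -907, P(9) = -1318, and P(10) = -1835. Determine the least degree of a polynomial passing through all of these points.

Divided differences on the nodes 0, 1, 4, 5, 8, 9, 10:
  order 0: 5  10  -83  -190  -907  -1318  -1835
  order 1: 5  -31  -107  -239  -411  -517
  order 2: -9  -19  -33  -43  -53
  order 3: -2  -2  -2  -2
  order 4: 0  0  0
  order 5: 0  0
  order 6: 0
The order-3 divided differences are all -2 (nonzero) and every higher order vanishes, so the data lies on a polynomial of degree exactly 3.

3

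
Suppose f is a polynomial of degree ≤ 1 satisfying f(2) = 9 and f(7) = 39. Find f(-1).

Using the Lagrange interpolation formula with nodes 2, 7:
  L_0(x) = (x - 7) / -5
  L_1(x) = (x - 2) / 5
Then f(x) = 9·L_0(x) + 39·L_1(x).
Expanding and collecting terms gives f(x) = 6x - 3.
Evaluating at x = -1: f(-1) = -9.

-9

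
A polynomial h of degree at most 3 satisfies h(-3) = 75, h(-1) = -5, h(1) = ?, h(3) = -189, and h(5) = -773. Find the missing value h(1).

The 4 known points determine the degree-3 polynomial uniquely.
Write h(t) = at^3 + bt^2 + ct + d. Substituting each data point gives a linear system:
  -27a + 9b - 3c + d = 75
  -a + b - c + d = -5
  27a + 9b + 3c + d = -189
  125a + 25b + 5c + d = -773
Solving the system yields a = -5, b = -6, c = 1, d = -3.
So h(t) = -5t³ - 6t² + t - 3.
Then h(1) = -13.

-13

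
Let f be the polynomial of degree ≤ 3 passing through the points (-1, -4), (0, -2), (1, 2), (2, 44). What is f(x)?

Write f(x) = ax^3 + bx^2 + cx + d. Substituting each data point gives a linear system:
  -a + b - c + d = -4
  d = -2
  a + b + c + d = 2
  8a + 4b + 2c + d = 44
Solving the system yields a = 6, b = 1, c = -3, d = -2.
So f(x) = 6x³ + x² - 3x - 2.
Check: f(1) = 2. ✓

f(x) = 6x^3 + x^2 - 3x - 2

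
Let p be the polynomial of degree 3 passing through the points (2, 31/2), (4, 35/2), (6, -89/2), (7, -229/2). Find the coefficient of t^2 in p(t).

Write p(t) = at^3 + bt^2 + ct + d. Substituting each data point gives a linear system:
  8a + 4b + 2c + d = 31/2
  64a + 16b + 4c + d = 35/2
  216a + 36b + 6c + d = -89/2
  343a + 49b + 7c + d = -229/2
Solving the system yields a = -1, b = 4, c = 5, d = -5/2.
So p(t) = -t³ + 4t² + 5t - 5/2.
The coefficient of t^2 is 4.

4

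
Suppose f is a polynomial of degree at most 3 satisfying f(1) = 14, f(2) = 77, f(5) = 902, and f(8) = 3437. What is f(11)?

8654

Write f(n) = an^3 + bn^2 + cn + d. Substituting each data point gives a linear system:
  a + b + c + d = 14
  8a + 4b + 2c + d = 77
  125a + 25b + 5c + d = 902
  512a + 64b + 8c + d = 3437
Solving the system yields a = 6, b = 5, c = 6, d = -3.
So f(n) = 6n³ + 5n² + 6n - 3.
Then f(11) = 8654.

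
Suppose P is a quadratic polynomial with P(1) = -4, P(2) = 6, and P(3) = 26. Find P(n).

Write P(n) = an^2 + bn + c. Substituting each data point gives a linear system:
  a + b + c = -4
  4a + 2b + c = 6
  9a + 3b + c = 26
Solving the system yields a = 5, b = -5, c = -4.
So P(n) = 5n^2 - 5n - 4.
Check: P(2) = 6. ✓

P(n) = 5n^2 - 5n - 4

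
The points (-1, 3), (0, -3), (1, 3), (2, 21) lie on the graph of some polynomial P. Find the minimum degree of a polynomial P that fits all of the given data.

Forward differences of the values at t = -1, 0, 1, 2:
  P  : 3  -3  3  21
  Δ  : -6  6  18
  Δ^2: 12  12
  Δ^3: 0
The second differences are constant (12) and nonzero, while all higher differences vanish, so the minimal degree is 2.

2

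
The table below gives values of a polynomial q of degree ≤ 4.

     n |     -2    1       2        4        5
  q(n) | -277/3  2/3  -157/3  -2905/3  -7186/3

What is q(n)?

q(n) = -4n^4 + n^3 - 2n^2 + 6n - 1/3

Write q(n) = an^4 + bn^3 + cn^2 + dn + e. Substituting each data point gives a linear system:
  16a - 8b + 4c - 2d + e = -277/3
  a + b + c + d + e = 2/3
  16a + 8b + 4c + 2d + e = -157/3
  256a + 64b + 16c + 4d + e = -2905/3
  625a + 125b + 25c + 5d + e = -7186/3
Solving the system yields a = -4, b = 1, c = -2, d = 6, e = -1/3.
So q(n) = -4n⁴ + n³ - 2n² + 6n - 1/3.
Check: q(5) = -7186/3. ✓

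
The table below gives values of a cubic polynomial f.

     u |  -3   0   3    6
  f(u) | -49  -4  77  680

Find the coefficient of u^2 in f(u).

Write f(u) = au^3 + bu^2 + cu + d. Substituting each data point gives a linear system:
  -27a + 9b - 3c + d = -49
  d = -4
  27a + 9b + 3c + d = 77
  216a + 36b + 6c + d = 680
Solving the system yields a = 3, b = 2, c = -6, d = -4.
So f(u) = 3u^3 + 2u^2 - 6u - 4.
The coefficient of u^2 is 2.

2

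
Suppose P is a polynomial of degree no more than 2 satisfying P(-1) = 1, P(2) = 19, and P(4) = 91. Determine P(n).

P(n) = 6n^2 - 5

Write P(n) = an^2 + bn + c. Substituting each data point gives a linear system:
  a - b + c = 1
  4a + 2b + c = 19
  16a + 4b + c = 91
Solving the system yields a = 6, b = 0, c = -5.
So P(n) = 6n^2 - 5.
Check: P(2) = 19. ✓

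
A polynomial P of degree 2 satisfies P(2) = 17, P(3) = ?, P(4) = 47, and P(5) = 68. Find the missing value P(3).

30

On equispaced nodes a degree-2 polynomial has vanishing third forward difference, so
  - P(2) + 3·P(3) - 3·P(4) + P(5) = 0.
Substituting the known values and solving for P(3):
  3·P(3) = 90
  P(3) = 30.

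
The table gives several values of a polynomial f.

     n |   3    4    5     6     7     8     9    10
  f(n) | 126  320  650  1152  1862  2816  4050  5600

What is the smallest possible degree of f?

3

Forward differences of the values at n = 3, 4, 5, 6, 7, 8, 9, 10:
  f  : 126  320  650  1152  1862  2816  4050  5600
  Δ  : 194  330  502  710  954  1234  1550
  Δ^2: 136  172  208  244  280  316
  Δ^3: 36  36  36  36  36
  Δ^4: 0  0  0  0
  Δ^5: 0  0  0
  Δ^6: 0  0
  Δ^7: 0
The third differences are constant (36) and nonzero, while all higher differences vanish, so the minimal degree is 3.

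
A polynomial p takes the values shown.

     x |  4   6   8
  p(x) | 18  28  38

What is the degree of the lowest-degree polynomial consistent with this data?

1

Forward differences of the values at x = 4, 6, 8:
  p  : 18  28  38
  Δ  : 10  10
  Δ^2: 0
The first differences are constant (10) and nonzero, while all higher differences vanish, so the minimal degree is 1.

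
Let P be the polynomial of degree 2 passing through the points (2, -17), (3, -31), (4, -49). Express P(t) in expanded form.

Write P(t) = at^2 + bt + c. Substituting each data point gives a linear system:
  4a + 2b + c = -17
  9a + 3b + c = -31
  16a + 4b + c = -49
Solving the system yields a = -2, b = -4, c = -1.
So P(t) = -2t² - 4t - 1.
Check: P(4) = -49. ✓

P(t) = -2t^2 - 4t - 1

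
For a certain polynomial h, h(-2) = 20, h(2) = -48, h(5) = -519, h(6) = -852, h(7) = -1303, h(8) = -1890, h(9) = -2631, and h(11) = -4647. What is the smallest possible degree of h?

3

Divided differences on the nodes -2, 2, 5, 6, 7, 8, 9, 11:
  order 0: 20  -48  -519  -852  -1303  -1890  -2631  -4647
  order 1: -17  -157  -333  -451  -587  -741  -1008
  order 2: -20  -44  -59  -68  -77  -89
  order 3: -3  -3  -3  -3  -3
  order 4: 0  0  0  0
  order 5: 0  0  0
  order 6: 0  0
  order 7: 0
The order-3 divided differences are all -3 (nonzero) and every higher order vanishes, so the data lies on a polynomial of degree exactly 3.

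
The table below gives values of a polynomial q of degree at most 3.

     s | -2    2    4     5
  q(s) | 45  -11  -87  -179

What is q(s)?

Write q(s) = as^3 + bs^2 + cs + d. Substituting each data point gives a linear system:
  -8a + 4b - 2c + d = 45
  8a + 4b + 2c + d = -11
  64a + 16b + 4c + d = -87
  125a + 25b + 5c + d = -179
Solving the system yields a = -2, b = 4, c = -6, d = 1.
So q(s) = -2s³ + 4s² - 6s + 1.
Check: q(5) = -179. ✓

q(s) = -2s^3 + 4s^2 - 6s + 1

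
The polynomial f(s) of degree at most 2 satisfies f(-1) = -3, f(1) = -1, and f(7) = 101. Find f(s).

Write f(s) = as^2 + bs + c. Substituting each data point gives a linear system:
  a - b + c = -3
  a + b + c = -1
  49a + 7b + c = 101
Solving the system yields a = 2, b = 1, c = -4.
So f(s) = 2s^2 + s - 4.
Check: f(-1) = -3. ✓

f(s) = 2s^2 + s - 4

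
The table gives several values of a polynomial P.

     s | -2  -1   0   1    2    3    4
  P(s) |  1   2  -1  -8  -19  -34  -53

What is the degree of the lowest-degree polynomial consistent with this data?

2

Forward differences of the values at s = -2, -1, 0, 1, 2, 3, 4:
  P  : 1  2  -1  -8  -19  -34  -53
  Δ  : 1  -3  -7  -11  -15  -19
  Δ^2: -4  -4  -4  -4  -4
  Δ^3: 0  0  0  0
  Δ^4: 0  0  0
  Δ^5: 0  0
  Δ^6: 0
The second differences are constant (-4) and nonzero, while all higher differences vanish, so the minimal degree is 2.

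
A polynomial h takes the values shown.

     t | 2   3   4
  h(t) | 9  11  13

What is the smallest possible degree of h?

Forward differences of the values at t = 2, 3, 4:
  h  : 9  11  13
  Δ  : 2  2
  Δ^2: 0
The first differences are constant (2) and nonzero, while all higher differences vanish, so the minimal degree is 1.

1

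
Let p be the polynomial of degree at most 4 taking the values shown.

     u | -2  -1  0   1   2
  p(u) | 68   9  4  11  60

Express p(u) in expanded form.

p(u) = 3u^4 - u^3 + 3u^2 + 2u + 4

Write p(u) = au^4 + bu^3 + cu^2 + du + e. Substituting each data point gives a linear system:
  16a - 8b + 4c - 2d + e = 68
  a - b + c - d + e = 9
  e = 4
  a + b + c + d + e = 11
  16a + 8b + 4c + 2d + e = 60
Solving the system yields a = 3, b = -1, c = 3, d = 2, e = 4.
So p(u) = 3u⁴ - u³ + 3u² + 2u + 4.
Check: p(0) = 4. ✓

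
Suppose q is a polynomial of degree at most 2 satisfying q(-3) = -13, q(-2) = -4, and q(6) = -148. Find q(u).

Using the Lagrange interpolation formula with nodes -3, -2, 6:
  L_0(u) = (u + 2)(u - 6) / 9
  L_1(u) = (u + 3)(u - 6) / -8
  L_2(u) = (u + 3)(u + 2) / 72
Then q(u) = -13·L_0(u) - 4·L_1(u) - 148·L_2(u).
Expanding and collecting terms gives q(u) = -3u² - 6u - 4.
Check: q(-2) = -4. ✓

q(u) = -3u^2 - 6u - 4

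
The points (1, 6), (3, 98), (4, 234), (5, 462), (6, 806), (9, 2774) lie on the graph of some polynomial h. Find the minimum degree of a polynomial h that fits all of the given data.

Divided differences on the nodes 1, 3, 4, 5, 6, 9:
  order 0: 6  98  234  462  806  2774
  order 1: 46  136  228  344  656
  order 2: 30  46  58  78
  order 3: 4  4  4
  order 4: 0  0
  order 5: 0
The order-3 divided differences are all 4 (nonzero) and every higher order vanishes, so the data lies on a polynomial of degree exactly 3.

3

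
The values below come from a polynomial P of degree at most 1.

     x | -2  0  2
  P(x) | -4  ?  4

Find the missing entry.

0

The 2 known points determine the degree-1 polynomial uniquely.
Write P(x) = ax + b. Substituting each data point gives a linear system:
  -2a + b = -4
  2a + b = 4
Solving the system yields a = 2, b = 0.
So P(x) = 2x.
Then P(0) = 0.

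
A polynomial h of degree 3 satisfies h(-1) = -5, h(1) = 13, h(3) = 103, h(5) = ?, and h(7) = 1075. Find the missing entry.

409

On equispaced nodes a degree-3 polynomial has vanishing fourth forward difference, so
  h(-1) - 4·h(1) + 6·h(3) - 4·h(5) + h(7) = 0.
Substituting the known values and solving for h(5):
  -4·h(5) = -1636
  h(5) = 409.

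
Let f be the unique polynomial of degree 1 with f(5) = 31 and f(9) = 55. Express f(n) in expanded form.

f(n) = 6n + 1

Write f(n) = an + b. Substituting each data point gives a linear system:
  5a + b = 31
  9a + b = 55
Solving the system yields a = 6, b = 1.
So f(n) = 6n + 1.
Check: f(5) = 31. ✓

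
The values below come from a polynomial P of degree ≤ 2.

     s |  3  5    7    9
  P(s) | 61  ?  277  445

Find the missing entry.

149

On equispaced nodes a degree-2 polynomial has vanishing third forward difference, so
  - P(3) + 3·P(5) - 3·P(7) + P(9) = 0.
Substituting the known values and solving for P(5):
  3·P(5) = 447
  P(5) = 149.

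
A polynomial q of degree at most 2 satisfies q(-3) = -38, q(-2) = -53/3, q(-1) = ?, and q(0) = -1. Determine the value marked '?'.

-16/3

On equispaced nodes a degree-2 polynomial has vanishing third forward difference, so
  - q(-3) + 3·q(-2) - 3·q(-1) + q(0) = 0.
Substituting the known values and solving for q(-1):
  -3·q(-1) = 16
  q(-1) = -16/3.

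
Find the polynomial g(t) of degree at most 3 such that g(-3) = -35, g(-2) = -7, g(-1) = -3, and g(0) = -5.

Using the Lagrange interpolation formula with nodes -3, -2, -1, 0:
  L_0(t) = (t + 2)(t + 1)t / -6
  L_1(t) = (t + 3)(t + 1)t / 2
  L_2(t) = (t + 3)(t + 2)t / -2
  L_3(t) = (t + 3)(t + 2)(t + 1) / 6
Then g(t) = -35·L_0(t) - 7·L_1(t) - 3·L_2(t) - 5·L_3(t).
Expanding and collecting terms gives g(t) = 3t^3 + 6t^2 + t - 5.
Check: g(0) = -5. ✓

g(t) = 3t^3 + 6t^2 + t - 5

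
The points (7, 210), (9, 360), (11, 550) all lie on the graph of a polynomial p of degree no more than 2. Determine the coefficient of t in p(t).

Write p(t) = at^2 + bt + c. Substituting each data point gives a linear system:
  49a + 7b + c = 210
  81a + 9b + c = 360
  121a + 11b + c = 550
Solving the system yields a = 5, b = -5, c = 0.
So p(t) = 5t^2 - 5t.
The coefficient of t is -5.

-5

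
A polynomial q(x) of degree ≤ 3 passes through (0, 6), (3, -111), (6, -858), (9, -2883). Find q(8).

Forward differences of the values at x = 0, 3, 6, 9:
  q  : 6  -111  -858  -2883
  Δ  : -117  -747  -2025
  Δ^2: -630  -1278
  Δ^3: -648
The third differences are constant, confirming degree 3.
Interpolating (Newton forward form) and evaluating at x = 8 gives q(8) = -2026.

-2026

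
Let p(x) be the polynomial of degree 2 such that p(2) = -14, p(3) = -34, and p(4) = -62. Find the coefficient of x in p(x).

Write p(x) = ax^2 + bx + c. Substituting each data point gives a linear system:
  4a + 2b + c = -14
  9a + 3b + c = -34
  16a + 4b + c = -62
Solving the system yields a = -4, b = 0, c = 2.
So p(x) = -4x^2 + 2.
The coefficient of x is 0.

0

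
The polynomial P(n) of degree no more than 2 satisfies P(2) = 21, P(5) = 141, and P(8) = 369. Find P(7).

281

Write P(n) = an^2 + bn + c. Substituting each data point gives a linear system:
  4a + 2b + c = 21
  25a + 5b + c = 141
  64a + 8b + c = 369
Solving the system yields a = 6, b = -2, c = 1.
So P(n) = 6n^2 - 2n + 1.
Then P(7) = 281.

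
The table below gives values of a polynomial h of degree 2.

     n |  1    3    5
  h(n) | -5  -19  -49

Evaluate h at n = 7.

-95

Write h(n) = an^2 + bn + c. Substituting each data point gives a linear system:
  a + b + c = -5
  9a + 3b + c = -19
  25a + 5b + c = -49
Solving the system yields a = -2, b = 1, c = -4.
So h(n) = -2n^2 + n - 4.
Then h(7) = -95.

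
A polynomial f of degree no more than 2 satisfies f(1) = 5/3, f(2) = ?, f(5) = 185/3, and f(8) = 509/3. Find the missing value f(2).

23/3

The 3 known points determine the degree-2 polynomial uniquely.
Write f(x) = ax^2 + bx + c. Substituting each data point gives a linear system:
  a + b + c = 5/3
  25a + 5b + c = 185/3
  64a + 8b + c = 509/3
Solving the system yields a = 3, b = -3, c = 5/3.
So f(x) = 3x^2 - 3x + 5/3.
Then f(2) = 23/3.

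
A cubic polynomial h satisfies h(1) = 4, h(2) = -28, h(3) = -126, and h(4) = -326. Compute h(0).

6

Write h(t) = at^3 + bt^2 + ct + d. Substituting each data point gives a linear system:
  a + b + c + d = 4
  8a + 4b + 2c + d = -28
  27a + 9b + 3c + d = -126
  64a + 16b + 4c + d = -326
Solving the system yields a = -6, b = 3, c = 1, d = 6.
So h(t) = -6t^3 + 3t^2 + t + 6.
Then h(0) = 6.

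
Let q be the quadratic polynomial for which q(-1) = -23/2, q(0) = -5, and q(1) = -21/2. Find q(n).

q(n) = -6n^2 + (1/2)n - 5

Write q(n) = an^2 + bn + c. Substituting each data point gives a linear system:
  a - b + c = -23/2
  c = -5
  a + b + c = -21/2
Solving the system yields a = -6, b = 1/2, c = -5.
So q(n) = -6n^2 + (1/2)n - 5.
Check: q(1) = -21/2. ✓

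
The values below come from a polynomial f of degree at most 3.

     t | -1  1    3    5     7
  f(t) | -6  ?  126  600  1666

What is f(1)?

4

On equispaced nodes a degree-3 polynomial has vanishing fourth forward difference, so
  f(-1) - 4·f(1) + 6·f(3) - 4·f(5) + f(7) = 0.
Substituting the known values and solving for f(1):
  -4·f(1) = -16
  f(1) = 4.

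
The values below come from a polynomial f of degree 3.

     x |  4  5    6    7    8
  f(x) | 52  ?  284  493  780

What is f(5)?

On equispaced nodes a degree-3 polynomial has vanishing fourth forward difference, so
  f(4) - 4·f(5) + 6·f(6) - 4·f(7) + f(8) = 0.
Substituting the known values and solving for f(5):
  -4·f(5) = -564
  f(5) = 141.

141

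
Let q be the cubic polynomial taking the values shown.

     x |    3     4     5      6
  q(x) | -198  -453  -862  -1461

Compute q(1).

Write q(x) = ax^3 + bx^2 + cx + d. Substituting each data point gives a linear system:
  27a + 9b + 3c + d = -198
  64a + 16b + 4c + d = -453
  125a + 25b + 5c + d = -862
  216a + 36b + 6c + d = -1461
Solving the system yields a = -6, b = -5, c = 2, d = 3.
So q(x) = -6x^3 - 5x^2 + 2x + 3.
Then q(1) = -6.

-6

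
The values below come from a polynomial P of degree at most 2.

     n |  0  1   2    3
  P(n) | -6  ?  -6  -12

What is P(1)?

The 3 known points determine the degree-2 polynomial uniquely.
Write P(n) = an^2 + bn + c. Substituting each data point gives a linear system:
  c = -6
  4a + 2b + c = -6
  9a + 3b + c = -12
Solving the system yields a = -2, b = 4, c = -6.
So P(n) = -2n² + 4n - 6.
Then P(1) = -4.

-4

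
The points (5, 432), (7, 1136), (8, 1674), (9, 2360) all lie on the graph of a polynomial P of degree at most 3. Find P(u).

Write P(u) = au^3 + bu^2 + cu + d. Substituting each data point gives a linear system:
  125a + 25b + 5c + d = 432
  343a + 49b + 7c + d = 1136
  512a + 64b + 8c + d = 1674
  729a + 81b + 9c + d = 2360
Solving the system yields a = 3, b = 2, c = 1, d = 2.
So P(u) = 3u³ + 2u² + u + 2.
Check: P(7) = 1136. ✓

P(u) = 3u^3 + 2u^2 + u + 2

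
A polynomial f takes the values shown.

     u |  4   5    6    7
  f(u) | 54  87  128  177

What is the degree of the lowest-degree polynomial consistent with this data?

Forward differences of the values at u = 4, 5, 6, 7:
  f  : 54  87  128  177
  Δ  : 33  41  49
  Δ^2: 8  8
  Δ^3: 0
The second differences are constant (8) and nonzero, while all higher differences vanish, so the minimal degree is 2.

2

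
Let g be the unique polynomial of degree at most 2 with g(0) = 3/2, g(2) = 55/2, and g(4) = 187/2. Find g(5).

283/2

Write g(u) = au^2 + bu + c. Substituting each data point gives a linear system:
  c = 3/2
  4a + 2b + c = 55/2
  16a + 4b + c = 187/2
Solving the system yields a = 5, b = 3, c = 3/2.
So g(u) = 5u^2 + 3u + 3/2.
Then g(5) = 283/2.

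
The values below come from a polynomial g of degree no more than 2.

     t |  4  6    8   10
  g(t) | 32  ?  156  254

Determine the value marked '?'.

82

The 3 known points determine the degree-2 polynomial uniquely.
Write g(t) = at^2 + bt + c. Substituting each data point gives a linear system:
  16a + 4b + c = 32
  64a + 8b + c = 156
  100a + 10b + c = 254
Solving the system yields a = 3, b = -5, c = 4.
So g(t) = 3t² - 5t + 4.
Then g(6) = 82.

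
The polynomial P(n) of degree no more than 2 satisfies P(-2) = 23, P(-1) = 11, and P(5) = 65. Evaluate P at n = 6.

95

Using the Lagrange interpolation formula with nodes -2, -1, 5:
  L_0(n) = (n + 1)(n - 5) / 7
  L_1(n) = (n + 2)(n - 5) / -6
  L_2(n) = (n + 2)(n + 1) / 42
Then P(n) = 23·L_0(n) + 11·L_1(n) + 65·L_2(n).
Expanding and collecting terms gives P(n) = 3n^2 - 3n + 5.
Evaluating at n = 6: P(6) = 95.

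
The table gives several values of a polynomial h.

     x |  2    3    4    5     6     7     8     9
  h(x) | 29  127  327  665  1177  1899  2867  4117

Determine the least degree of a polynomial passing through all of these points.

3

Forward differences of the values at x = 2, 3, 4, 5, 6, 7, 8, 9:
  h  : 29  127  327  665  1177  1899  2867  4117
  Δ  : 98  200  338  512  722  968  1250
  Δ^2: 102  138  174  210  246  282
  Δ^3: 36  36  36  36  36
  Δ^4: 0  0  0  0
  Δ^5: 0  0  0
  Δ^6: 0  0
  Δ^7: 0
The third differences are constant (36) and nonzero, while all higher differences vanish, so the minimal degree is 3.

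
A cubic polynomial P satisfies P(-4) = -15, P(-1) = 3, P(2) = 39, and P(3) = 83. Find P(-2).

3

Write P(u) = au^3 + bu^2 + cu + d. Substituting each data point gives a linear system:
  -64a + 16b - 4c + d = -15
  -a + b - c + d = 3
  8a + 4b + 2c + d = 39
  27a + 9b + 3c + d = 83
Solving the system yields a = 1, b = 4, c = 5, d = 5.
So P(u) = u^3 + 4u^2 + 5u + 5.
Then P(-2) = 3.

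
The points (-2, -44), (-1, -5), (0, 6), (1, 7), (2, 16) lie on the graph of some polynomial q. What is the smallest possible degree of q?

Forward differences of the values at x = -2, -1, 0, 1, 2:
  q  : -44  -5  6  7  16
  Δ  : 39  11  1  9
  Δ^2: -28  -10  8
  Δ^3: 18  18
  Δ^4: 0
The third differences are constant (18) and nonzero, while all higher differences vanish, so the minimal degree is 3.

3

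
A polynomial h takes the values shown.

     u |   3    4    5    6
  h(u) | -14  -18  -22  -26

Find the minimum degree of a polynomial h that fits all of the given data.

1

Forward differences of the values at u = 3, 4, 5, 6:
  h  : -14  -18  -22  -26
  Δ  : -4  -4  -4
  Δ^2: 0  0
  Δ^3: 0
The first differences are constant (-4) and nonzero, while all higher differences vanish, so the minimal degree is 1.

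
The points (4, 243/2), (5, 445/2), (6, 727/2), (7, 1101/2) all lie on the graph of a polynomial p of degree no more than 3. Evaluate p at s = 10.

Write p(s) = as^3 + bs^2 + cs + d. Substituting each data point gives a linear system:
  64a + 16b + 4c + d = 243/2
  125a + 25b + 5c + d = 445/2
  216a + 36b + 6c + d = 727/2
  343a + 49b + 7c + d = 1101/2
Solving the system yields a = 1, b = 5, c = -5, d = -5/2.
So p(s) = s^3 + 5s^2 - 5s - 5/2.
Then p(10) = 2895/2.

2895/2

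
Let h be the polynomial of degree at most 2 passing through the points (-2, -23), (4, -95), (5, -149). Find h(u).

Write h(u) = au^2 + bu + c. Substituting each data point gives a linear system:
  4a - 2b + c = -23
  16a + 4b + c = -95
  25a + 5b + c = -149
Solving the system yields a = -6, b = 0, c = 1.
So h(u) = -6u^2 + 1.
Check: h(-2) = -23. ✓

h(u) = -6u^2 + 1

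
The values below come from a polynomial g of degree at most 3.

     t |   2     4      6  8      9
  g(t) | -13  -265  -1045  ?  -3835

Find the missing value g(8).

-2641

The 4 known points determine the degree-3 polynomial uniquely.
Write g(t) = at^3 + bt^2 + ct + d. Substituting each data point gives a linear system:
  8a + 4b + 2c + d = -13
  64a + 16b + 4c + d = -265
  216a + 36b + 6c + d = -1045
  729a + 81b + 9c + d = -3835
Solving the system yields a = -6, b = 6, c = 6, d = -1.
So g(t) = -6t^3 + 6t^2 + 6t - 1.
Then g(8) = -2641.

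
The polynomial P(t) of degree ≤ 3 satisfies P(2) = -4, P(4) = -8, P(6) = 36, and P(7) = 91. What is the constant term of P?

0

Write P(t) = at^3 + bt^2 + ct + d. Substituting each data point gives a linear system:
  8a + 4b + 2c + d = -4
  64a + 16b + 4c + d = -8
  216a + 36b + 6c + d = 36
  343a + 49b + 7c + d = 91
Solving the system yields a = 1, b = -6, c = 6, d = 0.
So P(t) = t^3 - 6t^2 + 6t.
The constant term is 0.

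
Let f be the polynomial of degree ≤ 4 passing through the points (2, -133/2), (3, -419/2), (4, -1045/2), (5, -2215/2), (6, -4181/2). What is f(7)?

Write f(u) = au^4 + bu^3 + cu^2 + du + e. Substituting each data point gives a linear system:
  16a + 8b + 4c + 2d + e = -133/2
  81a + 27b + 9c + 3d + e = -419/2
  256a + 64b + 16c + 4d + e = -1045/2
  625a + 125b + 25c + 5d + e = -2215/2
  1296a + 216b + 36c + 6d + e = -4181/2
Solving the system yields a = -1, b = -3, c = -3, d = -6, e = -5/2.
So f(u) = -u^4 - 3u^3 - 3u^2 - 6u - 5/2.
Then f(7) = -7243/2.

-7243/2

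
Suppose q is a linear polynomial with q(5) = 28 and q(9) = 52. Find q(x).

q(x) = 6x - 2

Using the Lagrange interpolation formula with nodes 5, 9:
  L_0(x) = (x - 9) / -4
  L_1(x) = (x - 5) / 4
Then q(x) = 28·L_0(x) + 52·L_1(x).
Expanding and collecting terms gives q(x) = 6x - 2.
Check: q(9) = 52. ✓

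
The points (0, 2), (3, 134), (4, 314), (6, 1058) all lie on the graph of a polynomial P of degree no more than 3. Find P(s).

Using the Lagrange interpolation formula with nodes 0, 3, 4, 6:
  L_0(s) = (s - 3)(s - 4)(s - 6) / -72
  L_1(s) = s(s - 4)(s - 6) / 9
  L_2(s) = s(s - 3)(s - 6) / -8
  L_3(s) = s(s - 3)(s - 4) / 36
Then P(s) = 2·L_0(s) + 134·L_1(s) + 314·L_2(s) + 1058·L_3(s).
Expanding and collecting terms gives P(s) = 5s^3 - s^2 + 2s + 2.
Check: P(3) = 134. ✓

P(s) = 5s^3 - s^2 + 2s + 2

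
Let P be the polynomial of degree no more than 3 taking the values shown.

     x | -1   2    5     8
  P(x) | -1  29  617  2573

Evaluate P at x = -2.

Write P(x) = ax^3 + bx^2 + cx + d. Substituting each data point gives a linear system:
  -a + b - c + d = -1
  8a + 4b + 2c + d = 29
  125a + 25b + 5c + d = 617
  512a + 64b + 8c + d = 2573
Solving the system yields a = 5, b = 1, c = -6, d = -3.
So P(x) = 5x³ + x² - 6x - 3.
Then P(-2) = -27.

-27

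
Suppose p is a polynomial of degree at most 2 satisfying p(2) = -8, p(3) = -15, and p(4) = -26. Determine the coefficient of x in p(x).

Write p(x) = ax^2 + bx + c. Substituting each data point gives a linear system:
  4a + 2b + c = -8
  9a + 3b + c = -15
  16a + 4b + c = -26
Solving the system yields a = -2, b = 3, c = -6.
So p(x) = -2x^2 + 3x - 6.
The coefficient of x is 3.

3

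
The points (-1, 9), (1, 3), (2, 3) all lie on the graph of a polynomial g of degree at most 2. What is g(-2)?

15

Using the Lagrange interpolation formula with nodes -1, 1, 2:
  L_0(x) = (x - 1)(x - 2) / 6
  L_1(x) = (x + 1)(x - 2) / -2
  L_2(x) = (x + 1)(x - 1) / 3
Then g(x) = 9·L_0(x) + 3·L_1(x) + 3·L_2(x).
Expanding and collecting terms gives g(x) = x^2 - 3x + 5.
Evaluating at x = -2: g(-2) = 15.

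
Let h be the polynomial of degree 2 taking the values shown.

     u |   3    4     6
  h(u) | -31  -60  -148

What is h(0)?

-4

Write h(u) = au^2 + bu + c. Substituting each data point gives a linear system:
  9a + 3b + c = -31
  16a + 4b + c = -60
  36a + 6b + c = -148
Solving the system yields a = -5, b = 6, c = -4.
So h(u) = -5u^2 + 6u - 4.
Then h(0) = -4.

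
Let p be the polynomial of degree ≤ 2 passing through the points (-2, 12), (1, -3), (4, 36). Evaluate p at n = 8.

172

Forward differences of the values at n = -2, 1, 4:
  p  : 12  -3  36
  Δ  : -15  39
  Δ^2: 54
The second differences are constant, confirming degree 2.
Interpolating (Newton forward form) and evaluating at n = 8 gives p(8) = 172.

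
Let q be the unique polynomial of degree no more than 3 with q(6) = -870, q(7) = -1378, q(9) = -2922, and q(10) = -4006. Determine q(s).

q(s) = -4s^3 - 6

Using the Lagrange interpolation formula with nodes 6, 7, 9, 10:
  L_0(s) = (s - 7)(s - 9)(s - 10) / -12
  L_1(s) = (s - 6)(s - 9)(s - 10) / 6
  L_2(s) = (s - 6)(s - 7)(s - 10) / -6
  L_3(s) = (s - 6)(s - 7)(s - 9) / 12
Then q(s) = -870·L_0(s) - 1378·L_1(s) - 2922·L_2(s) - 4006·L_3(s).
Expanding and collecting terms gives q(s) = -4s^3 - 6.
Check: q(6) = -870. ✓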